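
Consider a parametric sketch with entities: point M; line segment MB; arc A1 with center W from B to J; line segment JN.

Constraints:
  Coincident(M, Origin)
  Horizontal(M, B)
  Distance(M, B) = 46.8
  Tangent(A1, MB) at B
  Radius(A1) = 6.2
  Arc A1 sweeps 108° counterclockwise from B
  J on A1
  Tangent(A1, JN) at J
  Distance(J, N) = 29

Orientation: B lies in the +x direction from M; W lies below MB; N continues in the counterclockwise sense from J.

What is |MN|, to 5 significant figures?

61.325

M is at the origin; MB is horizontal with |MB| = 46.8 and B on the +x side, so B = (46.800, 0.0000). The tangent condition forces WB to be normal to MB, so W = B + (0, -6.2) = (46.800, -6.2000). On A1, B sits at bearing 90° from W; a 108° counterclockwise sweep puts J at bearing 198°, so J = W + 6.2·(cos 198°, sin 198°) = (40.903, -8.1159). The tangent condition forces WJ to be normal to JN, so JN runs along (−sin 198°, cos 198°); with |JN| = 29.0, N = (49.865, -35.697). Then |MN| = |N − M| = 61.325.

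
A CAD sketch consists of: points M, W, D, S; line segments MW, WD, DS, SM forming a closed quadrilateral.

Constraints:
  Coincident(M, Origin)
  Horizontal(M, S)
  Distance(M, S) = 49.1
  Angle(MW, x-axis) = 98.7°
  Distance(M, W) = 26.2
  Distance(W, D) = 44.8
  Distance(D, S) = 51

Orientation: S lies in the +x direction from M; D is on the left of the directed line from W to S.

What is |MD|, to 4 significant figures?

59.82

Checks: |MS| = 49.10 ✓; |MW| = 26.20 ✓; |WD| = 44.80 ✓; |DS| = 51.00 ✓.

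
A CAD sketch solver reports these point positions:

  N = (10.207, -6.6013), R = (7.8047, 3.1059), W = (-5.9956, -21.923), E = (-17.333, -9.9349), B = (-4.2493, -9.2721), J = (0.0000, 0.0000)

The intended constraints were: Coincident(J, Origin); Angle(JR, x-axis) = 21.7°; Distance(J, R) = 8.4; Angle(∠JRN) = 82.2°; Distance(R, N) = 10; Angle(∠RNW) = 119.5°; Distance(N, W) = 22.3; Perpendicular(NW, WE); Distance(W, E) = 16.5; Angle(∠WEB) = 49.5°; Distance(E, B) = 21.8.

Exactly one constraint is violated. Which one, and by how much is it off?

Distance(E, B) = 21.8 — off by 8.70.

J = (0.00, 0.00) ✓; JR at 21.70° ✓; |JR| = 8.400 ✓; ∠JRN = 82.20° ✓; |RN| = 10.00 ✓; ∠RNW = 119.5° ✓; |NW| = 22.30 ✓; ∠(NW, WE) = 90.00° ✓; |WE| = 16.50 ✓; ∠WEB = 49.50° ✓; |EB| = 13.10 ✗.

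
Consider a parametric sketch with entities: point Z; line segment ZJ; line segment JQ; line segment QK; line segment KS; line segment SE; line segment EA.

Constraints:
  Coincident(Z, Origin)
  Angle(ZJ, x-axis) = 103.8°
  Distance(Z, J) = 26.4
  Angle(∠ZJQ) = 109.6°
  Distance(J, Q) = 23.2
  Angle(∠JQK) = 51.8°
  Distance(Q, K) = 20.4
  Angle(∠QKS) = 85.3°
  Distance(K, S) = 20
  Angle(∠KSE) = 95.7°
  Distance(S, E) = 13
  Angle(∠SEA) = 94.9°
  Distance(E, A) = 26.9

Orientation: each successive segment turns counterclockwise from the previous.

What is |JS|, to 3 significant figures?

4.73

Z is at the origin; ZJ runs at 103.8° with length 26.4, so J = (-6.30, 25.6). ∠ZJQ = 109.6° gives JQ at 174° from the x-axis; with |JQ| = 23.2, Q = (-29.4, 28.0). ∠JQK = 51.8° gives QK at -57.6° from the x-axis; with |QK| = 20.4, K = (-18.4, 10.8). ∠QKS = 85.3° gives KS at 37.1° from the x-axis; with |KS| = 20.0, S = (-2.50, 22.8). Then |JS| = |S − J| = 4.73.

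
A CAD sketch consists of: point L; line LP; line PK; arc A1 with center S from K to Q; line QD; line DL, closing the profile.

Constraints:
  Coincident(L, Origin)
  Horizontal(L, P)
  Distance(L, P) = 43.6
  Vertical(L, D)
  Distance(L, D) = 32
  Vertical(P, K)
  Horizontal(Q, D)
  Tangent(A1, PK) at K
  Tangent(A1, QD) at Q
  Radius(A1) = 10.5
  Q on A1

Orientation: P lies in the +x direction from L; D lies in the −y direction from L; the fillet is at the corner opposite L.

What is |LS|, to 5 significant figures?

39.470

L and D share the same x with |LD| = 32.0 and D on the −y side, so D = (0.0000, -32.000). The virtual corner opposite L is at (43.600, -32.000). Since A1 is tangent to PK there, SK ⟂ PK and tangency of A1 to QD means the radius SQ is perpendicular to QD, with radius 10.5, so the center S sits 10.5 in from both sides at S = (33.100, -21.500). Then |LS| = |S − L| = 39.470.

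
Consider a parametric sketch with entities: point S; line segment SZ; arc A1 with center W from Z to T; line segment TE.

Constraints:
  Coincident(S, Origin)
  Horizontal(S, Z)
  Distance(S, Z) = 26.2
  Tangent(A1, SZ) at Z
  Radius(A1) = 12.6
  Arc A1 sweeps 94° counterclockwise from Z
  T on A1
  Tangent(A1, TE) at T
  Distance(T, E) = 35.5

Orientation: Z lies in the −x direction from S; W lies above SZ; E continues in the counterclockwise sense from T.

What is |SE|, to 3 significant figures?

51.5

S is at the origin; SZ is horizontal with |SZ| = 26.2 and Z on the −x side, so Z = (-26.2, 0.00). The tangent condition forces WZ to be normal to SZ, so W = Z + (0, 12.6) = (-26.2, 12.6). On A1, Z sits at bearing -90° from W; a 94° counterclockwise sweep puts T at bearing 4°, so T = W + 12.6·(cos 4°, sin 4°) = (-13.6, 13.5). Since A1 is tangent to TE there, WT ⟂ TE, so TE runs along (−sin 4°, cos 4°); with |TE| = 35.5, E = (-16.1, 48.9). Then |SE| = |E − S| = 51.5.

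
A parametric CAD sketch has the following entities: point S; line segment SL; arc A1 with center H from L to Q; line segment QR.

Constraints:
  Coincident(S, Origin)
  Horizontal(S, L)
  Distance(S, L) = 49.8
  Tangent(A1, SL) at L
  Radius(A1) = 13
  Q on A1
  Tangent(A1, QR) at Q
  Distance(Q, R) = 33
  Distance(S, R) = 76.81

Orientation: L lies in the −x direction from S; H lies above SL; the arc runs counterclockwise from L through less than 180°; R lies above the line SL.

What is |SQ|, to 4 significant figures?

45.19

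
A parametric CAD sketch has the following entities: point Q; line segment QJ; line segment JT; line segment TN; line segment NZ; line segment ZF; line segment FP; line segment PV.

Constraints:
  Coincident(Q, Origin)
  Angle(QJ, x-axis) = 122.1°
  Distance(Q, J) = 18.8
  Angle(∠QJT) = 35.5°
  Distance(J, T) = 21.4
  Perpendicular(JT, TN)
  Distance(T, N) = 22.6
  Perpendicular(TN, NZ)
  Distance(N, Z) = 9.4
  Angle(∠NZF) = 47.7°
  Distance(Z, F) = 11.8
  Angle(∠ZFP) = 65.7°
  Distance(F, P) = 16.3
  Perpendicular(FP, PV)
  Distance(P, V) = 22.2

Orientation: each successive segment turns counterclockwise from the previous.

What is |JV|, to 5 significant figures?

38.130

Q is at the origin; QJ runs at 122.1° with length 18.8, so J = (-9.9903, 15.926). ∠QJT = 35.5° gives JT at -93.400° from the x-axis; with |JT| = 21.4, T = (-11.259, -5.4364). JT is perpendicular to TN, so TN runs at -3.4000°; with |TN| = 22.6, N = (11.301, -6.7768). TN is perpendicular to NZ, so NZ runs at 86.600°; with |NZ| = 9.4, Z = (11.858, 2.6067). ∠NZF = 47.7° gives ZF at -141.10° from the x-axis; with |ZF| = 11.8, F = (2.6750, -4.8033). ∠ZFP = 65.7° gives FP at -26.800° from the x-axis; with |FP| = 16.3, P = (17.224, -12.153). The perpendicularity gives PV at right angles to FP, so PV runs at 63.200°; with |PV| = 22.2, V = (27.234, 7.6628). Then |JV| = |V − J| = 38.130.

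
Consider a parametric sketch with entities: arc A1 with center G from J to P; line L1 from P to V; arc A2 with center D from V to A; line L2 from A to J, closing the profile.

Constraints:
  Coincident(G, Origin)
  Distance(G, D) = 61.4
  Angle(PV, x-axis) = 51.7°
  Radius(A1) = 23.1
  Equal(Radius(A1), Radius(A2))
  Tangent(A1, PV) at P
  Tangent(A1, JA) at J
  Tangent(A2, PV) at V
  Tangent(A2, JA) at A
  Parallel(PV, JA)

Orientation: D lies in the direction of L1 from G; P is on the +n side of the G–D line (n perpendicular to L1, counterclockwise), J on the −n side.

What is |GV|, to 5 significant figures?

65.602

The slot axis is L1's direction at 51.7°, so u = (cos 51.7°, sin 51.7°) = (0.61978, 0.78478) and n = (−sin 51.7°, cos 51.7°) = (-0.78478, 0.61978). G is at the origin and D lies 61.4 along u from G, so D = 61.4·u = (38.054, 48.185). Tangency of A1 to both parallel lines with radius 23.1 puts P and J at G ± 23.1·n: P = (-18.128, 14.317), J = (18.128, -14.317). Equal radii place V and A the same way about D: V = D + 23.1·n = (19.926, 62.502), A = D − 23.1·n = (56.183, 33.868). Then |GV| = |V − G| = 65.602.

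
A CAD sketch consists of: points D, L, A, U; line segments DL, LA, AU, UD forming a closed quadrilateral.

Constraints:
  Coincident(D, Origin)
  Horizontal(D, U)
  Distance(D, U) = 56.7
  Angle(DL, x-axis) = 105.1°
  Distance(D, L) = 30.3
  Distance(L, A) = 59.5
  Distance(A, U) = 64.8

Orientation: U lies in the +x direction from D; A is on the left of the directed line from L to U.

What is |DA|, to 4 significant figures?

75.19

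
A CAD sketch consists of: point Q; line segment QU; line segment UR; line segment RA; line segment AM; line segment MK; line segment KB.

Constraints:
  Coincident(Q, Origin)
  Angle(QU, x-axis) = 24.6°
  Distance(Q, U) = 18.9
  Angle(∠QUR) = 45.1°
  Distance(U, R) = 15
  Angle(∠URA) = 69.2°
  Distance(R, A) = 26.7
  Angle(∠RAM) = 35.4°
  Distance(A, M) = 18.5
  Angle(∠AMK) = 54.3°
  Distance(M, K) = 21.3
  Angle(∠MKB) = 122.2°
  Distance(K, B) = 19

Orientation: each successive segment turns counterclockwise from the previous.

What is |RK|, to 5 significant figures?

15.800

∠RAM = 35.4° gives AM at 54.900° from the x-axis; with |AM| = 18.5, M = (13.912, 1.5570). ∠AMK = 54.3° gives MK at -179.40° from the x-axis; with |MK| = 21.3, K = (-7.3870, 1.3339). Then |RK| = |K − R| = 15.800.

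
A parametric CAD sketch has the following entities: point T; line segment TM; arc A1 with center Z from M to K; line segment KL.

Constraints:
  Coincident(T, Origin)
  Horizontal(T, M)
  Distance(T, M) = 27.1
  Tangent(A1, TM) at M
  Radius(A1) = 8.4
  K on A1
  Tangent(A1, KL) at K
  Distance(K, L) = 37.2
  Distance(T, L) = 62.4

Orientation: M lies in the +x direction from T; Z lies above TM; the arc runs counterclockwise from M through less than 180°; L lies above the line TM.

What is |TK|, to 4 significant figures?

35.49

Checks: |ZK| = 8.400 ✓; ∠(ZK, KL) = 90.00° ✓; |KL| = 37.20 ✓; |TL| = 62.40 ✓.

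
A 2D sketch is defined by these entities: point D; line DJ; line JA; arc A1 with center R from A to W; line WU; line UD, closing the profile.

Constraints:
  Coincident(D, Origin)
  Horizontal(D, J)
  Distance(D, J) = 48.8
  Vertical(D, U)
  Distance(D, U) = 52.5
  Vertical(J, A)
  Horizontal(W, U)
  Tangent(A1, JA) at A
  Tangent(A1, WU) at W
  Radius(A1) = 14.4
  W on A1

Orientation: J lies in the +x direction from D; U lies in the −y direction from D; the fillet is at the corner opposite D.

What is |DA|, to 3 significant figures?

61.9

The virtual corner opposite D is at (48.8, -52.5). The tangent condition forces RA to be normal to JA and A1 meets WU tangentially, so RW is at right angles to WU, with radius 14.4, so the center R sits 14.4 in from both sides at R = (34.4, -38.1). That places the tangent points at A = (48.8, -38.1) on JA and W = (34.4, -52.5) on WU. Then |DA| = |A − D| = 61.9.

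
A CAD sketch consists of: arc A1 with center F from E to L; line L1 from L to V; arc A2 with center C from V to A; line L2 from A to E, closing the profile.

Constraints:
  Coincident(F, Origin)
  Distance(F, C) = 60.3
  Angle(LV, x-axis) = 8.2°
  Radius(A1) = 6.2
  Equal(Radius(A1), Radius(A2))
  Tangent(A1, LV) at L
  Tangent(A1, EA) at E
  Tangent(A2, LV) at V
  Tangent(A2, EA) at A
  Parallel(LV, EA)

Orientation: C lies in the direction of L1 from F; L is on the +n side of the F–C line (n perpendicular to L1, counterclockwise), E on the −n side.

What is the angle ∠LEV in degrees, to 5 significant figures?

78.380°

The slot axis is L1's direction at 8.2°, so u = (cos 8.2°, sin 8.2°) = (0.98978, 0.14263) and n = (−sin 8.2°, cos 8.2°) = (-0.14263, 0.98978). F is at the origin and C lies 60.3 along u from F, so C = 60.3·u = (59.684, 8.6005). Tangency of A1 to both parallel lines with radius 6.2 puts L and E at F ± 6.2·n: L = (-0.88430, 6.1366), E = (0.88430, -6.1366). Equal radii place V and A the same way about C: V = C + 6.2·n = (58.799, 14.737), A = C − 6.2·n = (60.568, 2.4639). Then cos ∠LEV = EL·EV / (|EL||EV|), giving 78.380°.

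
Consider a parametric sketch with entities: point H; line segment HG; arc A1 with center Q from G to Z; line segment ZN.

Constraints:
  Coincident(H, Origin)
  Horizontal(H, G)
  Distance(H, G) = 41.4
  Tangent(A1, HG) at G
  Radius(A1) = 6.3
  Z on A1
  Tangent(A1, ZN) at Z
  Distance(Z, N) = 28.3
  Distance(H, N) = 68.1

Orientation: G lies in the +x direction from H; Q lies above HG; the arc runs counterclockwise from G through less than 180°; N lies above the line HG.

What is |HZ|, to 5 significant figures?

46.563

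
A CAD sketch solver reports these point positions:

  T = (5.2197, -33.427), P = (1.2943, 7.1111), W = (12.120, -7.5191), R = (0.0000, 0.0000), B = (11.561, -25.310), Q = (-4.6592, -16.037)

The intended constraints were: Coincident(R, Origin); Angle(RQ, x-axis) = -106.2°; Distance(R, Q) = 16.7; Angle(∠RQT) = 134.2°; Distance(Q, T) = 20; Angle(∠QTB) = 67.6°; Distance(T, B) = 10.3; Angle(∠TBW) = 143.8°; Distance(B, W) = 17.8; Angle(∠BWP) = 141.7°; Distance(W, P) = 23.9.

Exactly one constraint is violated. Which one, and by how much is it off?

Distance(W, P) = 23.9 — off by 5.70.

R = (0.00, 0.00) ✓; RQ at -106.2° ✓; |RQ| = 16.70 ✓; ∠RQT = 134.2° ✓; |QT| = 20.00 ✓; ∠QTB = 67.60° ✓; |TB| = 10.30 ✓; ∠TBW = 143.8° ✓; |BW| = 17.80 ✓; ∠BWP = 141.7° ✓; |WP| = 18.20 ✗.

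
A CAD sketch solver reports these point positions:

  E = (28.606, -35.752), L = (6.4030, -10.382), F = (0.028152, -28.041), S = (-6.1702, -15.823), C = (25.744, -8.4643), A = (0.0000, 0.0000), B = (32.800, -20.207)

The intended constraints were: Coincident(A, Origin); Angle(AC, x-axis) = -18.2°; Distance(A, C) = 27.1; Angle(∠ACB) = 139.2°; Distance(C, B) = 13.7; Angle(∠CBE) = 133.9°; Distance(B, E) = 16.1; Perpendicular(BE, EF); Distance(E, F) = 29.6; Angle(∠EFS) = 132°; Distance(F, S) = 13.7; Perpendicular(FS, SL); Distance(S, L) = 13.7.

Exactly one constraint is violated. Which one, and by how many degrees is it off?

Perpendicular(FS, SL) — off by 3.50°.

A = (0.00, 0.00) ✓; AC at -18.20° ✓; |AC| = 27.10 ✓; ∠ACB = 139.2° ✓; |CB| = 13.70 ✓; ∠CBE = 133.9° ✓; |BE| = 16.10 ✓; ∠(BE, EF) = 90.00° ✓; |EF| = 29.60 ✓; ∠EFS = 132.0° ✓; |FS| = 13.70 ✓; ∠(FS, SL) = 93.50° ✗; |SL| = 13.70 ✓.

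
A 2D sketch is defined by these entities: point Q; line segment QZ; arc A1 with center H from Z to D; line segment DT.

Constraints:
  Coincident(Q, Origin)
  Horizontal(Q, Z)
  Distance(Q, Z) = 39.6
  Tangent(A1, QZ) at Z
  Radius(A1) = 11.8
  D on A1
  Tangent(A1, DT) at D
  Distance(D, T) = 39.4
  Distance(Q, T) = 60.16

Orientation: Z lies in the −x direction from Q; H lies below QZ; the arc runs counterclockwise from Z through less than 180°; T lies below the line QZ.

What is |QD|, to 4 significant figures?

52.89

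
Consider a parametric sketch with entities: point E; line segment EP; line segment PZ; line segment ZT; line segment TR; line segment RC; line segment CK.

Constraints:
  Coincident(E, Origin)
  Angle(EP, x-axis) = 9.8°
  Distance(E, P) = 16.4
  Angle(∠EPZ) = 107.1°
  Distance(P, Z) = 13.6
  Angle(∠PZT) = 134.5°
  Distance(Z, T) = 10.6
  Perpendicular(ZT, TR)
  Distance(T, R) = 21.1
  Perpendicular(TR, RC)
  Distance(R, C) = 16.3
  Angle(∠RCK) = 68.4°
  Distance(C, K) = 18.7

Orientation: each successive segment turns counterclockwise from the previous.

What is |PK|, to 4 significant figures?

12.28

The perpendicularity gives RC at right angles to TR, so RC runs at -51.80°; with |RC| = 16.3, C = (4.832, -1.247). ∠RCK = 68.4° gives CK at 59.80° from the x-axis; with |CK| = 18.7, K = (14.24, 14.92). Then |PK| = |K − P| = 12.28.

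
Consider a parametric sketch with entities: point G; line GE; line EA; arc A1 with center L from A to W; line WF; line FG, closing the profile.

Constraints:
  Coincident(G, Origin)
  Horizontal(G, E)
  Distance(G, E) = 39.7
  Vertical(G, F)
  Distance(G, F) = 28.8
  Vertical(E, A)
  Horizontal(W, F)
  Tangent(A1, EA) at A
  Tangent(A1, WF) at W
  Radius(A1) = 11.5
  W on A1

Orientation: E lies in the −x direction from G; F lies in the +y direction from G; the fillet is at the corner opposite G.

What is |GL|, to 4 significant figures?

33.08

G is at the origin; G and E share the same y with |GE| = 39.7 and E on the −x side, so E = (-39.70, 0.000). G and F share the same x with |GF| = 28.8 and F on the +y side, so F = (0.000, 28.80). The virtual corner opposite G is at (-39.70, 28.80). The tangent condition forces LA to be normal to EA and since A1 is tangent to WF there, LW ⟂ WF, with radius 11.5, so the center L sits 11.5 in from both sides at L = (-28.20, 17.30). Then |GL| = |L − G| = 33.08.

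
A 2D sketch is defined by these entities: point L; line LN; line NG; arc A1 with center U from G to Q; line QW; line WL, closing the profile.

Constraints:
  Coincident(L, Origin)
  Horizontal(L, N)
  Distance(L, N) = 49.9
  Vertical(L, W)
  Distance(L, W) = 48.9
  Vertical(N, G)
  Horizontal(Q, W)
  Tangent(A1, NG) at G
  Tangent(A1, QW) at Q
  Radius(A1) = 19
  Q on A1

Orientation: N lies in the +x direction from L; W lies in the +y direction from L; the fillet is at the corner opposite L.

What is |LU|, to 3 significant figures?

43.0

L and W share the same x with |LW| = 48.9 and W on the +y side, so W = (0.00, 48.9). The virtual corner opposite L is at (49.9, 48.9). Since A1 is tangent to NG there, UG ⟂ NG and since A1 is tangent to QW there, UQ ⟂ QW, with radius 19.0, so the center U sits 19.0 in from both sides at U = (30.9, 29.9). Then |LU| = |U − L| = 43.0.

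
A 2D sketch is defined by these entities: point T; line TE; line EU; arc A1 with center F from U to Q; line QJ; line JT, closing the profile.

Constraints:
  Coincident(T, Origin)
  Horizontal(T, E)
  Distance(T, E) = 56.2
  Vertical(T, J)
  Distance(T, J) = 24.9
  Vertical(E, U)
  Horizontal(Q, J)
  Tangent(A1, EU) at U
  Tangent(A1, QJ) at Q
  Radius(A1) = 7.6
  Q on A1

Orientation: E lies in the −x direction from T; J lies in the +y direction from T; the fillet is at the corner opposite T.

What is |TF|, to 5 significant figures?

51.587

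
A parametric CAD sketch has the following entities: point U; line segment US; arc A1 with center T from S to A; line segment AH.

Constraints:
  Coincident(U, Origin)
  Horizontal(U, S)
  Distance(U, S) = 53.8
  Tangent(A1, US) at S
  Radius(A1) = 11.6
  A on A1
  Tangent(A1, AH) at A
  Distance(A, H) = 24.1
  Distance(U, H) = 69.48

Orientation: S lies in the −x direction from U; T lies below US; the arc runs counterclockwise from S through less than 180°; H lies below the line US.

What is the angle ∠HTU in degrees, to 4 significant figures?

111.6°

Checks: U.y = 0.00, S.y = 0.00 ✓; ∠(TS, SU) = 90.00° ✓; |TS| = 11.60 ✓; |TA| = 11.60 ✓; ∠(TA, AH) = 90.00° ✓; |AH| = 24.10 ✓; |UH| = 69.48 ✓.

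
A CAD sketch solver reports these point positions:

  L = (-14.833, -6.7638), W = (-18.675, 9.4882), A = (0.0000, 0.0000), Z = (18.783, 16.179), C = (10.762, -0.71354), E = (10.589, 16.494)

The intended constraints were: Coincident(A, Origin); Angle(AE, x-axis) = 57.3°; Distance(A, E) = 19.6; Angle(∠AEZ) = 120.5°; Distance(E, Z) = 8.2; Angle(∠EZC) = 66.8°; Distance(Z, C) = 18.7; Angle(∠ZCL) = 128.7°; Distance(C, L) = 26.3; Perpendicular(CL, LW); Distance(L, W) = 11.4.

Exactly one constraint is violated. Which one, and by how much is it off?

Distance(L, W) = 11.4 — off by 5.30.

A = (0.00, 0.00) ✓; AE at 57.30° ✓; |AE| = 19.60 ✓; ∠AEZ = 120.5° ✓; |EZ| = 8.200 ✓; ∠EZC = 66.80° ✓; |ZC| = 18.70 ✓; ∠ZCL = 128.7° ✓; |CL| = 26.30 ✓; ∠(CL, LW) = 90.00° ✓; |LW| = 16.70 ✗.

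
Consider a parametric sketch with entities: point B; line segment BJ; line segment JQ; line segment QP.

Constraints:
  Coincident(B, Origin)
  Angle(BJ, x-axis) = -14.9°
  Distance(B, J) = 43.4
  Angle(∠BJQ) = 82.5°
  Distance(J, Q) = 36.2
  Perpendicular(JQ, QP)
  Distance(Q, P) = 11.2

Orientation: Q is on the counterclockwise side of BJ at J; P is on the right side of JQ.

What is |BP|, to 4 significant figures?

62.23

B is at the origin; BJ runs at -14.9° with length 43.4, so J = 43.4·(cos -14.9°, sin -14.9°) = (41.94, -11.16). ∠BJQ = 82.5°, so JQ runs at -14.9° + (180° − 82.5°) = 82.60° from the x-axis; with |JQ| = 36.2, Q = J + 36.2·(cos 82.60°, sin 82.60°) = (46.60, 24.74). JQ ⟂ QP; with |QP| = 11.2 on the right of JQ, P = Q + 11.2·(0.9917, -0.1288) = (57.71, 23.30). Then |BP| = |P − B| = 62.23.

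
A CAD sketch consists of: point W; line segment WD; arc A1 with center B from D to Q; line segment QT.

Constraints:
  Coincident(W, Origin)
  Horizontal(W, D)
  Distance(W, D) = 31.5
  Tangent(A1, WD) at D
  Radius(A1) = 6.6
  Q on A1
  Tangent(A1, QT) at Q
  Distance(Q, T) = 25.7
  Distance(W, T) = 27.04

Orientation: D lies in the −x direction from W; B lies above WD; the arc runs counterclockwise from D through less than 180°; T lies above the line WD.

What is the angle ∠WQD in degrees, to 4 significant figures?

145.4°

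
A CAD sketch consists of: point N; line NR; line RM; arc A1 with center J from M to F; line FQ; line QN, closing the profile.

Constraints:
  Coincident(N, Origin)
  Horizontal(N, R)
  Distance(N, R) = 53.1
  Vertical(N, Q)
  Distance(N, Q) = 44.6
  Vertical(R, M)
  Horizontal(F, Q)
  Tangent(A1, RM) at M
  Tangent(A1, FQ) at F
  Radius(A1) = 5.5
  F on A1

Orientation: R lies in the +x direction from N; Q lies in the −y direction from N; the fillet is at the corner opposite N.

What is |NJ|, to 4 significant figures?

61.60

N and Q share the same x with |NQ| = 44.6 and Q on the −y side, so Q = (0.000, -44.60). The virtual corner opposite N is at (53.10, -44.60). The tangent condition forces JM to be normal to RM and tangency of A1 to FQ means the radius JF is perpendicular to FQ, with radius 5.5, so the center J sits 5.5 in from both sides at J = (47.60, -39.10). Then |NJ| = |J − N| = 61.60.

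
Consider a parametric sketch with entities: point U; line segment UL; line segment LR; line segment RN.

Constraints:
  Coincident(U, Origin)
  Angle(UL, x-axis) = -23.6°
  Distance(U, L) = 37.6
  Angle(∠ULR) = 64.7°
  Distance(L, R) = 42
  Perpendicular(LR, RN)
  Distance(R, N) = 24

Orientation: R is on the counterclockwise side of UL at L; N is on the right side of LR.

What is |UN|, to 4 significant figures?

63.53

U is at the origin; UL runs at -23.6° with length 37.6, so L = 37.6·(cos -23.6°, sin -23.6°) = (34.46, -15.05). ∠ULR = 64.7°, so LR runs at -23.6° + (180° − 64.7°) = 91.70° from the x-axis; with |LR| = 42.0, R = L + 42.0·(cos 91.70°, sin 91.70°) = (33.21, 26.93). The perpendicularity gives RN at right angles to LR; with |RN| = 24.0 on the right of LR, N = R + 24.0·(0.9996, 0.02967) = (57.20, 27.64). Then |UN| = |N − U| = 63.53.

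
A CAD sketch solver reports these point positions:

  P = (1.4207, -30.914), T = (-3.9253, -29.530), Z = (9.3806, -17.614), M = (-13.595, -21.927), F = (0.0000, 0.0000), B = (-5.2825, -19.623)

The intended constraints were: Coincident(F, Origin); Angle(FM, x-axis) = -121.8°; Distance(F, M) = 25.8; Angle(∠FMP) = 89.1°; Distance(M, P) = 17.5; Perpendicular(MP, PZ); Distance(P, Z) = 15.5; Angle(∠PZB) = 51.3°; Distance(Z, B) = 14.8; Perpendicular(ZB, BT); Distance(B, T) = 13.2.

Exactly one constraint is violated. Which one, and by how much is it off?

Distance(B, T) = 13.2 — off by 3.20.

F = (0.00, 0.00) ✓; FM at -121.8° ✓; |FM| = 25.80 ✓; ∠FMP = 89.10° ✓; |MP| = 17.50 ✓; ∠(MP, PZ) = 90.00° ✓; |PZ| = 15.50 ✓; ∠PZB = 51.30° ✓; |ZB| = 14.80 ✓; ∠(ZB, BT) = 90.00° ✓; |BT| = 10.00 ✗.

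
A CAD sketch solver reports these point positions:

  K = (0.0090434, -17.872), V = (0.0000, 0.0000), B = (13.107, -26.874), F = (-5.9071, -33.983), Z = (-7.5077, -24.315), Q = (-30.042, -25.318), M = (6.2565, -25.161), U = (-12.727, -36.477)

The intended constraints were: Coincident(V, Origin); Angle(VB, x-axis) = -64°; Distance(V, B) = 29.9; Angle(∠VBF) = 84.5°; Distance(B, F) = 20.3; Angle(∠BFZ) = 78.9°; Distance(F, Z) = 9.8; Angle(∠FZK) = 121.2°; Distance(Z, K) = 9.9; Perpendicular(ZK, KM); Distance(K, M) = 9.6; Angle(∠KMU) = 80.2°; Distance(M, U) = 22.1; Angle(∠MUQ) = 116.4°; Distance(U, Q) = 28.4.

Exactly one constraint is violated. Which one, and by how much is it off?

Distance(U, Q) = 28.4 — off by 7.80.

V = (0.00, 0.00) ✓; VB at -64.00° ✓; |VB| = 29.90 ✓; ∠VBF = 84.50° ✓; |BF| = 20.30 ✓; ∠BFZ = 78.90° ✓; |FZ| = 9.800 ✓; ∠FZK = 121.2° ✓; |ZK| = 9.900 ✓; ∠(ZK, KM) = 90.00° ✓; |KM| = 9.600 ✓; ∠KMU = 80.20° ✓; |MU| = 22.10 ✓; ∠MUQ = 116.4° ✓; |UQ| = 20.60 ✗.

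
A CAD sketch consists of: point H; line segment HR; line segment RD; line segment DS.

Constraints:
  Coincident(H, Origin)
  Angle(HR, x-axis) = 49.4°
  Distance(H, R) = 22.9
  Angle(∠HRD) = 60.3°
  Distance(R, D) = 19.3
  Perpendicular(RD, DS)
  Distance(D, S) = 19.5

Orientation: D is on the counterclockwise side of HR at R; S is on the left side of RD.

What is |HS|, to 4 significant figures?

7.964

H is at the origin; HR runs at 49.4° with length 22.9, so R = 22.9·(cos 49.4°, sin 49.4°) = (14.90, 17.39). ∠HRD = 60.3°, so RD runs at 49.4° + (180° − 60.3°) = 169.1° from the x-axis; with |RD| = 19.3, D = R + 19.3·(cos 169.1°, sin 169.1°) = (-4.049, 21.04). RD ⟂ DS; with |DS| = 19.5 on the left of RD, S = D + 19.5·(-0.1891, -0.9820) = (-7.736, 1.889). Then |HS| = |S − H| = 7.964.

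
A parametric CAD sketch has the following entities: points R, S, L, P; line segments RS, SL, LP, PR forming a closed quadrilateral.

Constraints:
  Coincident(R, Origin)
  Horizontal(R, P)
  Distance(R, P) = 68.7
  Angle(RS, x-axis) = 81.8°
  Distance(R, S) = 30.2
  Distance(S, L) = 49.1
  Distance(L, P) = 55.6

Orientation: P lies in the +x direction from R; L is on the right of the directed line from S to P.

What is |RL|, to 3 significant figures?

23.9

R is at the origin; RP is horizontal with |RP| = 68.7 and P in +x, so P = (68.7, 0). RS runs at 81.8° with |RS| = 30.2, so S = (4.31, 29.9). L is determined by |SL| = 49.1 and |LP| = 55.6 together: it lies at the intersection of circle(S, 49.1) and circle(P, 55.6). With |SP| = 71.0, the foot of the radical line on SP is 30.7 from S and the perpendicular offset is √(49.1² − 30.7²) = 38.3. Taking the right-of-SP solution: L = (16.0, -17.8).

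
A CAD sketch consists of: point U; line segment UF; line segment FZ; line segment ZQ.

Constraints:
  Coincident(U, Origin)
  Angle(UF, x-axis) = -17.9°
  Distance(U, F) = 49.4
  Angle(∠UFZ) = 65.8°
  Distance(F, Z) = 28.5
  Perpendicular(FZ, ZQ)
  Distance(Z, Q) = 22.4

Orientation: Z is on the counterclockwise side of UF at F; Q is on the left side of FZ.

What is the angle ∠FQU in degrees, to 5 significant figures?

108.16°

∠UFZ = 65.8°, so FZ runs at -17.9° + (180° − 65.8°) = 96.300° from the x-axis; with |FZ| = 28.5, Z = F + 28.5·(cos 96.300°, sin 96.300°) = (43.881, 13.144). The perpendicularity gives ZQ at right angles to FZ; with |ZQ| = 22.4 on the left of FZ, Q = Z + 22.4·(-0.99396, -0.10973) = (21.617, 10.686). Then cos ∠FQU = QF·QU / (|QF||QU|), giving 108.16°.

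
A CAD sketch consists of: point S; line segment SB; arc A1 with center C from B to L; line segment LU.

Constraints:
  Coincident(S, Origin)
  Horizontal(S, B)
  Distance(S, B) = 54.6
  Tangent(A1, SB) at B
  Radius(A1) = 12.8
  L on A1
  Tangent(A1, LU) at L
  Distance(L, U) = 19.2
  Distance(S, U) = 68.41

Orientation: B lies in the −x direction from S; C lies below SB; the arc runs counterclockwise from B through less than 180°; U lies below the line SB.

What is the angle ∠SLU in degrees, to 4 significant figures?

81.12°

Checks: |CL| = 12.80 ✓; ∠(CL, LU) = 90.00° ✓; |LU| = 19.20 ✓; |SU| = 68.41 ✓.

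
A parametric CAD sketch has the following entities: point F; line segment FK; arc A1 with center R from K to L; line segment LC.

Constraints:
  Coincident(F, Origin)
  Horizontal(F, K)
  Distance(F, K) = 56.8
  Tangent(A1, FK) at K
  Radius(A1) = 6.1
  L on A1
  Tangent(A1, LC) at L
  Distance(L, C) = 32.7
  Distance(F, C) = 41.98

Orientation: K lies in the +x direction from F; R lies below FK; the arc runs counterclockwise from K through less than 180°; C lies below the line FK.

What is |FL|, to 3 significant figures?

52.1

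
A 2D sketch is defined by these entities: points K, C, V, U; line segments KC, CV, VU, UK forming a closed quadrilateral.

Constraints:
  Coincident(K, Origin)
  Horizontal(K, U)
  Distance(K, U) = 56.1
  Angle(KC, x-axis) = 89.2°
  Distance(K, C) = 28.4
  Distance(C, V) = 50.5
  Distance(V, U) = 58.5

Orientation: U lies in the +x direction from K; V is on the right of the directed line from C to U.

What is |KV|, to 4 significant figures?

22.16

K is at the origin; K and U share the same y with |KU| = 56.1 and U in +x, so U = (56.1, 0). KC runs at 89.2° with |KC| = 28.4, so C = (0.3965, 28.40). V is determined by |CV| = 50.5 and |VU| = 58.5 together: it lies at the intersection of circle(C, 50.5) and circle(U, 58.5). With |CU| = 62.52, the foot of the radical line on CU is 24.29 from C and the perpendicular offset is √(50.5² − 24.29²) = 44.28. Taking the right-of-CU solution: V = (1.927, -22.08).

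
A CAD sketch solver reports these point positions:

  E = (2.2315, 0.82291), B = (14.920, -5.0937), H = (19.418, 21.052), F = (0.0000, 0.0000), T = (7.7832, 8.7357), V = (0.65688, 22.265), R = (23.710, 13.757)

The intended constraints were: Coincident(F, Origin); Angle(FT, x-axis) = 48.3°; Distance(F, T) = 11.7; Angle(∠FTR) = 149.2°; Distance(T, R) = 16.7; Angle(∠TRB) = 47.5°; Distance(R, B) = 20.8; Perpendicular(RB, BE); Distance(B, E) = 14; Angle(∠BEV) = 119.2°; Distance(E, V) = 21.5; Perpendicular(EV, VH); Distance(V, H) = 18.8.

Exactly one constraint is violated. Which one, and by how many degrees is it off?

Perpendicular(EV, VH) — off by 7.90°.

F = (0.00, 0.00) ✓; FT at 48.30° ✓; |FT| = 11.70 ✓; ∠FTR = 149.2° ✓; |TR| = 16.70 ✓; ∠TRB = 47.50° ✓; |RB| = 20.80 ✓; ∠(RB, BE) = 90.00° ✓; |BE| = 14.00 ✓; ∠BEV = 119.2° ✓; |EV| = 21.50 ✓; ∠(EV, VH) = 97.90° ✗; |VH| = 18.80 ✓.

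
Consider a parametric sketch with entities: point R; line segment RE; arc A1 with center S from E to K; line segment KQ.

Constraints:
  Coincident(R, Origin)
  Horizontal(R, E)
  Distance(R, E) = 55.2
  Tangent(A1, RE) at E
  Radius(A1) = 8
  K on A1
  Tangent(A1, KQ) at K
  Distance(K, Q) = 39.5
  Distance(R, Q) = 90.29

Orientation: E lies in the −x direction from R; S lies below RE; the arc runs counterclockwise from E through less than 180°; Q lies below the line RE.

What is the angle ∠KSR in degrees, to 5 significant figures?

141.98°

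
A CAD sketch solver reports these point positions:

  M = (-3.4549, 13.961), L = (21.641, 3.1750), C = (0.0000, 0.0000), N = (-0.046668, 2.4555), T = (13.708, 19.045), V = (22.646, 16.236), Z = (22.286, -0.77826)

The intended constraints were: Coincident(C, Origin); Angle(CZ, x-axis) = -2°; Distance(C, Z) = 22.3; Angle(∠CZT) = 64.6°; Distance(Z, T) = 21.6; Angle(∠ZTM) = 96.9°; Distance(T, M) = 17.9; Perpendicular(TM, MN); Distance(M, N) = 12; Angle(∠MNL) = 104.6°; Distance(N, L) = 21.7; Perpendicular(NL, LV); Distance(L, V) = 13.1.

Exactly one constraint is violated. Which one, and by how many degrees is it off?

Perpendicular(NL, LV) — off by 6.30°.

C = (0.00, 0.00) ✓; CZ at -2.000° ✓; |CZ| = 22.30 ✓; ∠CZT = 64.60° ✓; |ZT| = 21.60 ✓; ∠ZTM = 96.90° ✓; |TM| = 17.90 ✓; ∠(TM, MN) = 90.00° ✓; |MN| = 12.00 ✓; ∠MNL = 104.6° ✓; |NL| = 21.70 ✓; ∠(NL, LV) = 83.70° ✗; |LV| = 13.10 ✓.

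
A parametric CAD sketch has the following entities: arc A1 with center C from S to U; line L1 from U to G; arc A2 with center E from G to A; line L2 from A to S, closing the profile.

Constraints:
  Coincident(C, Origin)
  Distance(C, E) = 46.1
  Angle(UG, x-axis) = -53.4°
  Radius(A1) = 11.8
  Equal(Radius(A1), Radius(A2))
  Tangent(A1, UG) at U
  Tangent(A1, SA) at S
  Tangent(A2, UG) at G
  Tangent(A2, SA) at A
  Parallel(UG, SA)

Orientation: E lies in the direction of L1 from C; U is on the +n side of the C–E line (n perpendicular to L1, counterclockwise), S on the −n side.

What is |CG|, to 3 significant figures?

47.6

The slot axis is L1's direction at -53.4°, so u = (cos -53.4°, sin -53.4°) = (0.596, -0.803) and n = (−sin -53.4°, cos -53.4°) = (0.803, 0.596). C is at the origin and E lies 46.1 along u from C, so E = 46.1·u = (27.5, -37.0). Tangency of A1 to both parallel lines with radius 11.8 puts U and S at C ± 11.8·n: U = (9.47, 7.04), S = (-9.47, -7.04). Equal radii place G and A the same way about E: G = E + 11.8·n = (37.0, -30.0), A = E − 11.8·n = (18.0, -44.0). Then |CG| = |G − C| = 47.6.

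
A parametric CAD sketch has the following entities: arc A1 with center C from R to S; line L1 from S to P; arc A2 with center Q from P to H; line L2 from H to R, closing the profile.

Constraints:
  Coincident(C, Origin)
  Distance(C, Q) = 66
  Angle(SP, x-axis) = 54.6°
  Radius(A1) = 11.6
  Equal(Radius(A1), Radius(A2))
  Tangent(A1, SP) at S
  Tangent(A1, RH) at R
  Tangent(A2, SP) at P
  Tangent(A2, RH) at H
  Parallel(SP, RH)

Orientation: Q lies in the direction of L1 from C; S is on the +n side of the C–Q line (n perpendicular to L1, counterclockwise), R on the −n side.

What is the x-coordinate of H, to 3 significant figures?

47.7

Tangency of A1 to both parallel lines with radius 11.6 puts S and R at C ± 11.6·n: S = (-9.46, 6.72), R = (9.46, -6.72). Equal radii place P and H the same way about Q: P = Q + 11.6·n = (28.8, 60.5), H = Q − 11.6·n = (47.7, 47.1). So H.x = 47.7.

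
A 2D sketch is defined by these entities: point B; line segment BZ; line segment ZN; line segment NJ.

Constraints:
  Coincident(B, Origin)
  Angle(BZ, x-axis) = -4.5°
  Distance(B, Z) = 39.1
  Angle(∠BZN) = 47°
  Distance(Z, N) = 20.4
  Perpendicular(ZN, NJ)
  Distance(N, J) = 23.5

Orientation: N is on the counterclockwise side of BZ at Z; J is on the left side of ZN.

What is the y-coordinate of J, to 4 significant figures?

-1.732

B is at the origin; BZ runs at -4.5° with length 39.1, so Z = 39.1·(cos -4.5°, sin -4.5°) = (38.98, -3.068). ∠BZN = 47.0°, so ZN runs at -4.5° + (180° − 47.0°) = 128.5° from the x-axis; with |ZN| = 20.4, N = Z + 20.4·(cos 128.5°, sin 128.5°) = (26.28, 12.90). The perpendicularity gives NJ at right angles to ZN; with |NJ| = 23.5 on the left of ZN, J = N + 23.5·(-0.7826, -0.6225) = (7.889, -1.732). So J.y = -1.732.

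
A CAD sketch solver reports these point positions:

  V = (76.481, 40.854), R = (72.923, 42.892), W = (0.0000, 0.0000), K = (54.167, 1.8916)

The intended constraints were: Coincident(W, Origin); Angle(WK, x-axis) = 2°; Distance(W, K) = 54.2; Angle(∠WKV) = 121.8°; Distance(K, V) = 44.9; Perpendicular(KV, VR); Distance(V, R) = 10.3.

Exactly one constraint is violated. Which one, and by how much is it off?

Distance(V, R) = 10.3 — off by 6.20.

W = (0.00, 0.00) ✓; WK at 2.000° ✓; |WK| = 54.20 ✓; ∠WKV = 121.8° ✓; |KV| = 44.90 ✓; ∠(KV, VR) = 90.00° ✓; |VR| = 4.100 ✗.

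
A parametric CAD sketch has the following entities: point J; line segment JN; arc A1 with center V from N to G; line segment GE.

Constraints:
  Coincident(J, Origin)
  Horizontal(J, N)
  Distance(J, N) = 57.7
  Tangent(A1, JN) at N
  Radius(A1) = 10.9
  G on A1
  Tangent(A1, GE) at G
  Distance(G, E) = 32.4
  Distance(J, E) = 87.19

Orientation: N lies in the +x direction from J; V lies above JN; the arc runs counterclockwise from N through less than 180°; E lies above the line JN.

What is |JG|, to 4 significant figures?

68.42

Checks: |VG| = 10.90 ✓; ∠(VG, GE) = 90.00° ✓; |GE| = 32.40 ✓; |JE| = 87.19 ✓.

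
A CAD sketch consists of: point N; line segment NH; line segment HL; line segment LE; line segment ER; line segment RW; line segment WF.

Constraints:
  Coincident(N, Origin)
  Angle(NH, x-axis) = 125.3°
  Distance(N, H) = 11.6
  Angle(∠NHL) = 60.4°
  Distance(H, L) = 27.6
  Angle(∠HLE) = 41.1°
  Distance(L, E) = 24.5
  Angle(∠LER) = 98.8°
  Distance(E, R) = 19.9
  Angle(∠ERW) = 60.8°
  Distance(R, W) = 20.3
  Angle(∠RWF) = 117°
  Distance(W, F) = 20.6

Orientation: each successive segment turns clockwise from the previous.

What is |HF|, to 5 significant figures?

29.858

N is at the origin; NH runs at 125.3° with length 11.6, so H = (-6.7031, 9.4672). ∠NHL = 60.4° gives HL at 5.7000° from the x-axis; with |HL| = 27.6, L = (20.760, 12.208). ∠HLE = 41.1° gives LE at -133.20° from the x-axis; with |LE| = 24.5, E = (3.9890, -5.6513). ∠LER = 98.8° gives ER at 145.60° from the x-axis; with |ER| = 19.9, R = (-12.431, 5.5915). ∠ERW = 60.8° gives RW at 26.400° from the x-axis; with |RW| = 20.3, W = (5.7522, 14.618). ∠RWF = 117.0° gives WF at -36.600° from the x-axis; with |WF| = 20.6, F = (22.290, 2.3354). Then |HF| = |F − H| = 29.858.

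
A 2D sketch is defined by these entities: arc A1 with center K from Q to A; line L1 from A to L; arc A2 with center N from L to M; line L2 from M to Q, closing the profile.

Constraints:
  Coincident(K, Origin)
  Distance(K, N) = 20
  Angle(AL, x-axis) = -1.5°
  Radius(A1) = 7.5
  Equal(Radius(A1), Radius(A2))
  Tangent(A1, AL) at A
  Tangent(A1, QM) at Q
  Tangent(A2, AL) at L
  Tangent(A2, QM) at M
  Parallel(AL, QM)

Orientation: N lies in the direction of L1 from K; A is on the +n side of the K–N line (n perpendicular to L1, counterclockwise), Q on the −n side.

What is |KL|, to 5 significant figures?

21.360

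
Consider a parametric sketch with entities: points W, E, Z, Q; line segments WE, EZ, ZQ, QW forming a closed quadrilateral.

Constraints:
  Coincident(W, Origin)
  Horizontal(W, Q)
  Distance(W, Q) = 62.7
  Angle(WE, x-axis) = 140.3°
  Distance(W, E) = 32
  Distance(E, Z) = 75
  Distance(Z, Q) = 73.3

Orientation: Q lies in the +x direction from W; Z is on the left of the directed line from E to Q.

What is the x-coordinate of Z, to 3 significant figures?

33.9

Checks: |EZ| = 75.00 ✓; |ZQ| = 73.30 ✓.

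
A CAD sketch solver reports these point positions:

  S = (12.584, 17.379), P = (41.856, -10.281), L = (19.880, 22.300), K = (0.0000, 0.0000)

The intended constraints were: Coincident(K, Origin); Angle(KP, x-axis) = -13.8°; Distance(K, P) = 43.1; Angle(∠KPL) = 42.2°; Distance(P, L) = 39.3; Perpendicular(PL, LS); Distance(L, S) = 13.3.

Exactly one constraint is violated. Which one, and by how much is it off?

Distance(L, S) = 13.3 — off by 4.50.

K = (0.00, 0.00) ✓; KP at -13.80° ✓; |KP| = 43.10 ✓; ∠KPL = 42.20° ✓; |PL| = 39.30 ✓; ∠(PL, LS) = 90.00° ✓; |LS| = 8.800 ✗.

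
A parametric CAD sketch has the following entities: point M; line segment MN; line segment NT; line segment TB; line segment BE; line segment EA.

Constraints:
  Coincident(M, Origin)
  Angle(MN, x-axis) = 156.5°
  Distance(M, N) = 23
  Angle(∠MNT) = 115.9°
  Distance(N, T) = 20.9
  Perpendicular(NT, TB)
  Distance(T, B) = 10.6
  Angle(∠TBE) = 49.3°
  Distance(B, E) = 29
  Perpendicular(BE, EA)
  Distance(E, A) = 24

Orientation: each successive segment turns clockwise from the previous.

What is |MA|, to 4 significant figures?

53.23

M is at the origin; MN runs at 156.5° with length 23.0, so N = (-21.09, 9.171). ∠MNT = 115.9° gives NT at 92.40° from the x-axis; with |NT| = 20.9, T = (-21.97, 30.05). The perpendicularity gives TB at right angles to NT, so TB runs at 2.400°; with |TB| = 10.6, B = (-11.38, 30.50). ∠TBE = 49.3° gives BE at -128.3° from the x-axis; with |BE| = 29.0, E = (-29.35, 7.738). BE is perpendicular to EA, so EA runs at 141.7°; with |EA| = 24.0, A = (-48.19, 22.61). Then |MA| = |A − M| = 53.23.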